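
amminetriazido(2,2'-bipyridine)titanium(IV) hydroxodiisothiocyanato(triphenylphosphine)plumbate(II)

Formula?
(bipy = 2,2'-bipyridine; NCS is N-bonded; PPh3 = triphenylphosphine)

[Ti(bipy)(N3)3(NH3)][Pb(NCS)2(OH)(PPh3)]

Cation [Ti…]: ligand charges -3, Ti(IV) ⇒ ion charge 1+.
Anion [Pb…]: ligand charges -3, Pb(II) ⇒ ion charge 1−.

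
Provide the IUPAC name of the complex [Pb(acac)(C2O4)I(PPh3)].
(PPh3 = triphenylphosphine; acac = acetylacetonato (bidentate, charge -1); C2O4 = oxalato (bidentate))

(acetylacetonato)iodooxalato(triphenylphosphine)lead(IV)

There is no counter-ion, so the complex is neutral overall.
Ligand charges: 1×triphenylphosphine (neutral), 1×acetylacetonato (-1 each), 1×iodo (-1 each), 1×oxalato (-2 each); total -4. So Pb + (-4) = 0, giving Pb = +4.
Ligands are named alphabetically: acetylacetonato before iodo before oxalato before triphenylphosphine.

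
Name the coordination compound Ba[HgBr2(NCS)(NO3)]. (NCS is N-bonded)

The 1 barium counter-ion carries a total charge of +2, so each complex ion is 2−.
Ligand charges: 1×nitrato (-1 each), 2×bromo (-1 each), 1×isothiocyanato (-1 each); total -4. So Hg + (-4) = 2−, giving Hg = +2.
Ligands are named alphabetically: bromo before isothiocyanato before nitrato.
The complex ion is anionic, so mercury takes the -ate form mercurate(II).

barium dibromoisothiocyanatonitratomercurate(II)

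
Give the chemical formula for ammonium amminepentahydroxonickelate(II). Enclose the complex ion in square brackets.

(NH4)3[Ni(NH3)(OH)5]

Ligands: 5 hydroxo (OH, -1), 1 ammine (NH3, neutral). Ligand charge sum = -5.
Charge balance with ammonium (+1) requires 1 complex ion per 3 ammonium.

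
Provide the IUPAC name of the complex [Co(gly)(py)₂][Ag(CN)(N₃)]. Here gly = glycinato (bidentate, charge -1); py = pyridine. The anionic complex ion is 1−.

The complex anion is given as 1−; its ligand charges sum to -2, so Ag = +1.
A 1:1 salt means the cation carries the equal and opposite charge, 1+.
Cation: ligand charges sum to -1; for the ion to be 1+, Co = +2.

(glycinato)bis(pyridine)cobalt(II) azidocyanoargentate(I)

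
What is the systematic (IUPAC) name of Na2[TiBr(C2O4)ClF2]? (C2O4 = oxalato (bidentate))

sodium bromochlorodifluorooxalatotitanate(IV)

The 2 sodium counter-ions carry a total charge of +2, so each complex ion is 2−.
Ligand charges: 1×bromo (-1 each), 2×fluoro (-1 each), 1×chloro (-1 each), 1×oxalato (-2 each); total -6. So Ti + (-6) = 2−, giving Ti = +4.
The complex ion is anionic, so titanium takes the -ate form titanate(IV).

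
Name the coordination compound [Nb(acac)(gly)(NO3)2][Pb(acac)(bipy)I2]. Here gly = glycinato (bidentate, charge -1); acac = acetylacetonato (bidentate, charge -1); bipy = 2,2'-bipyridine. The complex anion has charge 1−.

(acetylacetonato)(glycinato)dinitratoniobium(V) (acetylacetonato)(2,2'-bipyridine)diiodoplumbate(II)

The complex anion is given as 1−; its ligand charges sum to -3, so Pb = +2.
A 1:1 salt means the cation carries the equal and opposite charge, 1+.
Cation: ligand charges sum to -4; for the ion to be 1+, Nb = +5.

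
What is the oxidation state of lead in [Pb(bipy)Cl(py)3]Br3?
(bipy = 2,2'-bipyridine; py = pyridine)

+4

3 bromide outside the brackets (-1 each) → the complex ion is 3+.
Ligand charges: 1×bipy neutral; 1×Cl = -1; 3×py neutral; sum -1.
Pb + (-1) = 3+ ⇒ Pb is +4.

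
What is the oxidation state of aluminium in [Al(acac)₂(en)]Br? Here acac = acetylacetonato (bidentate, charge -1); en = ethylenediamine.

1 bromide outside the brackets (-1 each) → the complex ion is 1+.
Ligand charges: 2×acac = -2; 1×en neutral; sum -2.
Al + (-2) = 1+ ⇒ Al is +3.

+3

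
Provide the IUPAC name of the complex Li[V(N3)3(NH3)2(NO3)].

lithium diamminetriazidonitratovanadate(III)

The 1 lithium counter-ion carries a total charge of +1, so each complex ion is 1−.
Ligand charges: 3×azido (-1 each), 1×nitrato (-1 each), 2×ammine (neutral); total -4. So V + (-4) = 1−, giving V = +3.
The complex ion is anionic, so vanadium takes the -ate form vanadate(III).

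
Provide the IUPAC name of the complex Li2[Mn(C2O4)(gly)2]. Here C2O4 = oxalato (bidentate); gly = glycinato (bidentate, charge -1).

lithium bis(glycinato)oxalatomanganate(II)

The 2 lithium counter-ions carry a total charge of +2, so each complex ion is 2−.
Ligand charges: 1×oxalato (-2 each), 2×glycinato (-1 each); total -4. So Mn + (-4) = 2−, giving Mn = +2.
Ligands are named alphabetically: glycinato before oxalato.
The complex ion is anionic, so manganese takes the -ate form manganate(II).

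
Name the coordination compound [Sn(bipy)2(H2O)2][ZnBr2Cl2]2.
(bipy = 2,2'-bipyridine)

diaquabis(2,2'-bipyridine)tin(IV) dibromodichlorozincate(II)

Both ions are complex: the cation is named first with the plain metal name, the anion second with the -ate form; each ion's ligands are alphabetised independently.
Zinc is always +2 in its complexes; the anion's ligand charges sum to -4, so the complex anion is 2−.
With 2 anions per cation, the cation must be 2×2 = 4+.
Cation: ligand charges sum to 0; for the ion to be 4+, Sn = +4.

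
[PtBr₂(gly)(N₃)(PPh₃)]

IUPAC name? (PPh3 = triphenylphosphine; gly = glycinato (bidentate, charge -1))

There is no counter-ion, so the complex is neutral overall.
Ligand charges: 1×triphenylphosphine (neutral), 2×bromo (-1 each), 1×azido (-1 each), 1×glycinato (-1 each); total -4. So Pt + (-4) = 0, giving Pt = +4.
Ligands are named alphabetically: azido before bromo before glycinato before triphenylphosphine.

azidodibromo(glycinato)(triphenylphosphine)platinum(IV)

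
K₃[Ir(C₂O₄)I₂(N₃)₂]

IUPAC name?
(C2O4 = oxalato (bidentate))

potassium diazidodiiodooxalatoiridate(III)

The 3 potassium counter-ions carry a total charge of +3, so each complex ion is 3−.
Ligand charges: 2×iodo (-1 each), 2×azido (-1 each), 1×oxalato (-2 each); total -6. So Ir + (-6) = 3−, giving Ir = +3.
Ligands are named alphabetically: azido before iodo before oxalato.
The complex ion is anionic, so iridium takes the -ate form iridate(III).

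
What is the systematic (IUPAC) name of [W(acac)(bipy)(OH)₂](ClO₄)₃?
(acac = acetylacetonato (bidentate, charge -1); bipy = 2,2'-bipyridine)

The 3 perchlorate counter-ions carry a total charge of -3, so each complex ion is 3+.
Ligand charges: 2×hydroxo (-1 each), 1×acetylacetonato (-1 each), 1×2,2'-bipyridine (neutral); total -3. So W + (-3) = 3+, giving W = +6.
Ligands are named alphabetically: acetylacetonato before bipyridine before hydroxo.

(acetylacetonato)(2,2'-bipyridine)dihydroxotungsten(VI) perchlorate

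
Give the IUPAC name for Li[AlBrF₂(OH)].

lithium bromodifluorohydroxoaluminate(III)

The 1 lithium counter-ion carries a total charge of +1, so each complex ion is 1−.
Ligand charges: 1×hydroxo (-1 each), 2×fluoro (-1 each), 1×bromo (-1 each); total -4. So Al + (-4) = 1−, giving Al = +3.
Ligands are named alphabetically: bromo before fluoro before hydroxo.
The complex ion is anionic, so aluminium takes the -ate form aluminate(III).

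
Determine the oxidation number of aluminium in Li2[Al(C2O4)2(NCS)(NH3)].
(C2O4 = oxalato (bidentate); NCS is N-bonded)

+3

2 lithium outside the brackets (+1 each) → the complex ion is 2−.
Ligand charges: 2×C2O4 = -4; 1×NH3 neutral; 1×NCS = -1; sum -5.
Al + (-5) = 2− ⇒ Al is +3.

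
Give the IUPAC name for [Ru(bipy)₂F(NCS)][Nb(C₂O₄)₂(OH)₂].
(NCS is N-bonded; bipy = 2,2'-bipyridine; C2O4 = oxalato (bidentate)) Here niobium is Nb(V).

Both ions are complex: the cation is named first with the plain metal name, the anion second with the -ate form; each ion's ligands are alphabetised independently.
Nb is given as +5; the anion's ligand charges sum to -6, so the complex anion is 1−.
A 1:1 salt means the cation carries the equal and opposite charge, 1+.
Cation: ligand charges sum to -2; for the ion to be 1+, Ru = +3.

bis(2,2'-bipyridine)fluoroisothiocyanatoruthenium(III) dihydroxodioxalatoniobate(V)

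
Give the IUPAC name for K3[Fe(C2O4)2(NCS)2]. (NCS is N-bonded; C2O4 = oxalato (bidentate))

potassium diisothiocyanatodioxalatoferrate(III)

The 3 potassium counter-ions carry a total charge of +3, so each complex ion is 3−.
Ligand charges: 2×isothiocyanato (-1 each), 2×oxalato (-2 each); total -6. So Fe + (-6) = 3−, giving Fe = +3.
Ligands are named alphabetically: isothiocyanato before oxalato.
The complex ion is anionic, so iron takes the -ate form ferrate(III).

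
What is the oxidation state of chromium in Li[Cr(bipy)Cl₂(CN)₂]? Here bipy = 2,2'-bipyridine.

+3

1 lithium outside the brackets (+1 each) → the complex ion is 1−.
Ligand charges: 2×Cl = -2; 1×bipy neutral; 2×CN = -2; sum -4.
Cr + (-4) = 1− ⇒ Cr is +3.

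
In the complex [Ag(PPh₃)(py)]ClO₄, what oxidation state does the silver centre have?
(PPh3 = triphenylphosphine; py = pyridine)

+1

1 perchlorate outside the brackets (-1 each) → the complex ion is 1+.
Ligand charges: 1×PPh3 neutral; 1×py neutral; sum 0.
Ag + (0) = 1+ ⇒ Ag is +1.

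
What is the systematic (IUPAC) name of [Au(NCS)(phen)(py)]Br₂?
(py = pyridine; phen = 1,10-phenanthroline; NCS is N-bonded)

isothiocyanato(1,10-phenanthroline)(pyridine)gold(III) bromide

The 2 bromide counter-ions carry a total charge of -2, so each complex ion is 2+.
Ligand charges: 1×pyridine (neutral), 1×1,10-phenanthroline (neutral), 1×isothiocyanato (-1 each); total -1. So Au + (-1) = 2+, giving Au = +3.
Ligands are named alphabetically: isothiocyanato before phenanthroline before pyridine.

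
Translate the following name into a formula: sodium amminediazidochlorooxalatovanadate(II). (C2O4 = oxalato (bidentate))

Na3[V(C2O4)Cl(N3)2(NH3)]

Ligands: 1 ammine (NH3, neutral), 1 oxalato (C2O4, -2), 1 chloro (Cl, -1), 2 azido (N3, -1). Ligand charge sum = -5.
Charge balance with sodium (+1) requires 1 complex ion per 3 sodium.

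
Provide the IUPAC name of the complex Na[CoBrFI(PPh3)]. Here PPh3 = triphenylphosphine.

sodium bromofluoroiodo(triphenylphosphine)cobaltate(II)

The 1 sodium counter-ion carries a total charge of +1, so each complex ion is 1−.
Ligand charges: 1×iodo (-1 each), 1×fluoro (-1 each), 1×triphenylphosphine (neutral), 1×bromo (-1 each); total -3. So Co + (-3) = 1−, giving Co = +2.
The complex ion is anionic, so cobalt takes the -ate form cobaltate(II).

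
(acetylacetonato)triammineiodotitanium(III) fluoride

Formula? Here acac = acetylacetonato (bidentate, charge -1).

Ligands: 1 iodo (I, -1), 1 acetylacetonato (acac, -1), 3 ammine (NH3, neutral). Ligand charge sum = -2.
Charge balance with fluoride (-1) requires 1 complex ion per 1 fluoride.

[Ti(acac)I(NH3)3]F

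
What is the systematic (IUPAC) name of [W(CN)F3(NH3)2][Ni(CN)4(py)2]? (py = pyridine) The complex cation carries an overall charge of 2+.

diamminecyanotrifluorotungsten(VI) tetracyanobis(pyridine)nickelate(II)

Both ions are complex: the cation is named first with the plain metal name, the anion second with the -ate form; each ion's ligands are alphabetised independently.
The complex cation is given as 2+; its ligand charges sum to -4, so W = +6.
A 1:1 salt means the anion carries the equal and opposite charge, 2−.
Anion: ligand charges sum to -4; for the ion to be 2−, Ni = +2.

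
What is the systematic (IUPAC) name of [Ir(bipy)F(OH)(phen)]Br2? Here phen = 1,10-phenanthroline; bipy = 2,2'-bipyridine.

(2,2'-bipyridine)fluorohydroxo(1,10-phenanthroline)iridium(IV) bromide

The 2 bromide counter-ions carry a total charge of -2, so each complex ion is 2+.
Ligand charges: 1×hydroxo (-1 each), 1×fluoro (-1 each), 1×1,10-phenanthroline (neutral), 1×2,2'-bipyridine (neutral); total -2. So Ir + (-2) = 2+, giving Ir = +4.
Ligands are named alphabetically: bipyridine before fluoro before hydroxo before phenanthroline.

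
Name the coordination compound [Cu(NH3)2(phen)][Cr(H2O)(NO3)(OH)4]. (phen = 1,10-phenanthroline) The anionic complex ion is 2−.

diammine(1,10-phenanthroline)copper(II) aquatetrahydroxonitratochromate(III)

Both ions are complex: the cation is named first with the plain metal name, the anion second with the -ate form; each ion's ligands are alphabetised independently.
The complex anion is given as 2−; its ligand charges sum to -5, so Cr = +3.
A 1:1 salt means the cation carries the equal and opposite charge, 2+.
Cation: ligand charges sum to 0; for the ion to be 2+, Cu = +2.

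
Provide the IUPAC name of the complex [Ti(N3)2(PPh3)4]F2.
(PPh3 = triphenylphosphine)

diazidotetrakis(triphenylphosphine)titanium(IV) fluoride

The 2 fluoride counter-ions carry a total charge of -2, so each complex ion is 2+.
Ligand charges: 4×triphenylphosphine (neutral), 2×azido (-1 each); total -2. So Ti + (-2) = 2+, giving Ti = +4.
Ligands are named alphabetically: azido before triphenylphosphine.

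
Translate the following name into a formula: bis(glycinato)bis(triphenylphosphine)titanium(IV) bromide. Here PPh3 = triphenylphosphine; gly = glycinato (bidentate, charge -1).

Ligands: 2 triphenylphosphine (PPh3, neutral), 2 glycinato (gly, -1). Ligand charge sum = -2.
Charge balance with bromide (-1) requires 1 complex ion per 2 bromide.

[Ti(gly)2(PPh3)2]Br2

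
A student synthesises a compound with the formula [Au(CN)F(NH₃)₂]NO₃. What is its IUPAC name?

diamminecyanofluorogold(III) nitrate

The 1 nitrate counter-ion carries a total charge of -1, so each complex ion is 1+.
Ligand charges: 1×cyano (-1 each), 2×ammine (neutral), 1×fluoro (-1 each); total -2. So Au + (-2) = 1+, giving Au = +3.
Ligands are named alphabetically: ammine before cyano before fluoro.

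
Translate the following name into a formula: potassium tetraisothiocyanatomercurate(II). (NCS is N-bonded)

Ligands: 4 isothiocyanato (NCS, -1). Ligand charge sum = -4.
With Hg in oxidation state +2, the complex ion is [Hg...]^2−.
Charge balance with potassium (+1) requires 1 complex ion per 2 potassium.

K2[Hg(NCS)4]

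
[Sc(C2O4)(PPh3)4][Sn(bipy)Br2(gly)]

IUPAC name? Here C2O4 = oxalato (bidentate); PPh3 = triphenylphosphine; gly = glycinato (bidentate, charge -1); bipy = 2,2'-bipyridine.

oxalatotetrakis(triphenylphosphine)scandium(III) (2,2'-bipyridine)dibromo(glycinato)stannate(II)

Scandium is always +3 in its complexes; the cation's ligand charges sum to -2, so the complex cation is 1+.
A 1:1 salt means the anion carries the equal and opposite charge, 1−.
Anion: ligand charges sum to -3; for the ion to be 1−, Sn = +2.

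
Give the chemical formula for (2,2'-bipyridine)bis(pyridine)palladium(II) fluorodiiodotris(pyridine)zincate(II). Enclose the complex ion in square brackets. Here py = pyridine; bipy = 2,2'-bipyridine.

[Pd(bipy)(py)2][ZnFI2(py)3]2

Cation [Pd…]: ligand charges 0, Pd(II) ⇒ ion charge 2+.
Anion [Zn…]: ligand charges -3, Zn(II) ⇒ ion charge 1−.
One 2+ cation requires 2 of the 1− anion.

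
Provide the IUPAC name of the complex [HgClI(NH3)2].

diamminechloroiodomercury(II)

There is no counter-ion, so the complex is neutral overall.
Ligand charges: 2×ammine (neutral), 1×chloro (-1 each), 1×iodo (-1 each); total -2. So Hg + (-2) = 0, giving Hg = +2.
Ligands are named alphabetically: ammine before chloro before iodo.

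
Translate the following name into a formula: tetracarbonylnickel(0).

Ligands: 4 carbonyl (CO, neutral). Ligand charge sum = 0.
With Ni in oxidation state 0, the complex ion is [Ni...].

[Ni(CO)4]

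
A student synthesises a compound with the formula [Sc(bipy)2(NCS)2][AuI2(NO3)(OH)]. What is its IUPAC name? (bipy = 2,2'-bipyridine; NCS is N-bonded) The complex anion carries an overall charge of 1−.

bis(2,2'-bipyridine)diisothiocyanatoscandium(III) hydroxodiiodonitratoaurate(III)

Both ions are complex: the cation is named first with the plain metal name, the anion second with the -ate form; each ion's ligands are alphabetised independently.
The complex anion is given as 1−; its ligand charges sum to -4, so Au = +3.
A 1:1 salt means the cation carries the equal and opposite charge, 1+.
Cation: ligand charges sum to -2; for the ion to be 1+, Sc = +3.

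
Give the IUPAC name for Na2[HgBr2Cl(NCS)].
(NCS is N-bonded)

The 2 sodium counter-ions carry a total charge of +2, so each complex ion is 2−.
Ligand charges: 2×bromo (-1 each), 1×chloro (-1 each), 1×isothiocyanato (-1 each); total -4. So Hg + (-4) = 2−, giving Hg = +2.
Ligands are named alphabetically: bromo before chloro before isothiocyanato.
The complex ion is anionic, so mercury takes the -ate form mercurate(II).

sodium dibromochloroisothiocyanatomercurate(II)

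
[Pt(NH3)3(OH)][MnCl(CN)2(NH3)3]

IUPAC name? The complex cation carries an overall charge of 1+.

Both ions are complex: the cation is named first with the plain metal name, the anion second with the -ate form; each ion's ligands are alphabetised independently.
The complex cation is given as 1+; its ligand charges sum to -1, so Pt = +2.
A 1:1 salt means the anion carries the equal and opposite charge, 1−.
Anion: ligand charges sum to -3; for the ion to be 1−, Mn = +2.

triamminehydroxoplatinum(II) triamminechlorodicyanomanganate(II)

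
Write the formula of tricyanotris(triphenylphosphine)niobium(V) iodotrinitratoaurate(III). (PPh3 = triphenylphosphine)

[Nb(CN)3(PPh3)3][AuI(NO3)3]2

Cation [Nb…]: ligand charges -3, Nb(V) ⇒ ion charge 2+.
Anion [Au…]: ligand charges -4, Au(III) ⇒ ion charge 1−.
One 2+ cation requires 2 of the 1− anion.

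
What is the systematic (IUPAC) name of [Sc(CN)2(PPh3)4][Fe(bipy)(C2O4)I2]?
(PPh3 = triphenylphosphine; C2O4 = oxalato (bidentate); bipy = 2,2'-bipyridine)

dicyanotetrakis(triphenylphosphine)scandium(III) (2,2'-bipyridine)diiodooxalatoferrate(III)

Scandium is always +3 in its complexes; the cation's ligand charges sum to -2, so the complex cation is 1+.
A 1:1 salt means the anion carries the equal and opposite charge, 1−.
Anion: ligand charges sum to -4; for the ion to be 1−, Fe = +3.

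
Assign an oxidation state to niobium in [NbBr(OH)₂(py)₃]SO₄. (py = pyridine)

+5

1 sulfate outside the brackets (-2 each) → the complex ion is 2+.
Ligand charges: 2×OH = -2; 3×py neutral; 1×Br = -1; sum -3.
Nb + (-3) = 2+ ⇒ Nb is +5.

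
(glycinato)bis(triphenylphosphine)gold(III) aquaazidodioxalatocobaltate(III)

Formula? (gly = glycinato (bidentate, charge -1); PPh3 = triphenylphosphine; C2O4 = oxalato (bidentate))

Cation [Au…]: ligand charges -1, Au(III) ⇒ ion charge 2+.
Anion [Co…]: ligand charges -5, Co(III) ⇒ ion charge 2−.
One 2+ cation balances one 2− anion.

[Au(gly)(PPh3)2][Co(C2O4)2(H2O)(N3)]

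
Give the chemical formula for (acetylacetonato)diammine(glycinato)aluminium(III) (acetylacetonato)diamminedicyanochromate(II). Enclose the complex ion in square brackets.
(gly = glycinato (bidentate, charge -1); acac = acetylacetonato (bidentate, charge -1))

Cation [Al…]: ligand charges -2, Al(III) ⇒ ion charge 1+.
Anion [Cr…]: ligand charges -3, Cr(II) ⇒ ion charge 1−.
One 1+ cation balances one 1− anion.

[Al(acac)(gly)(NH3)2][Cr(acac)(CN)2(NH3)2]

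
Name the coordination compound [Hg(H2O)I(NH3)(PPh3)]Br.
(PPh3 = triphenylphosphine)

ammineaquaiodo(triphenylphosphine)mercury(II) bromide

The 1 bromide counter-ion carries a total charge of -1, so each complex ion is 1+.
Ligand charges: 1×aqua (neutral), 1×ammine (neutral), 1×triphenylphosphine (neutral), 1×iodo (-1 each); total -1. So Hg + (-1) = 1+, giving Hg = +2.
Ligands are named alphabetically: ammine before aqua before iodo before triphenylphosphine.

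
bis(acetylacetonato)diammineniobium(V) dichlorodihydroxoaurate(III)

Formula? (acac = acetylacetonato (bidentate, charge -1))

[Nb(acac)2(NH3)2][AuCl2(OH)2]3

Cation [Nb…]: ligand charges -2, Nb(V) ⇒ ion charge 3+.
Anion [Au…]: ligand charges -4, Au(III) ⇒ ion charge 1−.
One 3+ cation requires 3 of the 1− anion.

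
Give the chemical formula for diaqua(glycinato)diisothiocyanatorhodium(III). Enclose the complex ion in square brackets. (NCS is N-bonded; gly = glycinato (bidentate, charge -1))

Ligands: 2 aqua (H2O, neutral), 2 isothiocyanato (NCS, -1), 1 glycinato (gly, -1). Ligand charge sum = -3.
With Rh in oxidation state +3, the complex ion is [Rh...].

[Rh(gly)(H2O)2(NCS)2]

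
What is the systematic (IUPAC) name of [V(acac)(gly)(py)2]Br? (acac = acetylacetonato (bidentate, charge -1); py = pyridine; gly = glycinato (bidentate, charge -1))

(acetylacetonato)(glycinato)bis(pyridine)vanadium(III) bromide

The 1 bromide counter-ion carries a total charge of -1, so each complex ion is 1+.
Ligand charges: 1×acetylacetonato (-1 each), 2×pyridine (neutral), 1×glycinato (-1 each); total -2. So V + (-2) = 1+, giving V = +3.
Ligands are named alphabetically: acetylacetonato before glycinato before pyridine.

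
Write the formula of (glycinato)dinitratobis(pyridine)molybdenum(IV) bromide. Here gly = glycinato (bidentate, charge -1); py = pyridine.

Ligands: 1 glycinato (gly, -1), 2 nitrato (NO3, -1), 2 pyridine (py, neutral). Ligand charge sum = -3.
With Mo in oxidation state +4, the complex ion is [Mo...]^1+.
Charge balance with bromide (-1) requires 1 complex ion per 1 bromide.

[Mo(gly)(NO3)2(py)2]Br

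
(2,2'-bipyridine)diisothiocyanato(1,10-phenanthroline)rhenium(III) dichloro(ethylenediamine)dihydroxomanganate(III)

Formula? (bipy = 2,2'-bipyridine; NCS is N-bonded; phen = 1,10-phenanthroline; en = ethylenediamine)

[Re(bipy)(NCS)2(phen)][MnCl2(en)(OH)2]

Cation [Re…]: ligand charges -2, Re(III) ⇒ ion charge 1+.
Anion [Mn…]: ligand charges -4, Mn(III) ⇒ ion charge 1−.
One 1+ cation balances one 1− anion.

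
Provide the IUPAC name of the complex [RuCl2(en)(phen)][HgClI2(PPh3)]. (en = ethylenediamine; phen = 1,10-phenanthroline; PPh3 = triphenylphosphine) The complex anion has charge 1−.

The complex anion is given as 1−; its ligand charges sum to -3, so Hg = +2.
A 1:1 salt means the cation carries the equal and opposite charge, 1+.
Cation: ligand charges sum to -2; for the ion to be 1+, Ru = +3.

dichloro(ethylenediamine)(1,10-phenanthroline)ruthenium(III) chlorodiiodo(triphenylphosphine)mercurate(II)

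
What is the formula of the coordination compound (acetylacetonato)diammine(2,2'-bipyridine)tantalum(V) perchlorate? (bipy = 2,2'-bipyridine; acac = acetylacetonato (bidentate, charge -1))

Ligands: 2 ammine (NH3, neutral), 1 2,2'-bipyridine (bipy, neutral), 1 acetylacetonato (acac, -1). Ligand charge sum = -1.
Charge balance with perchlorate (-1) requires 1 complex ion per 4 perchlorate.

[Ta(acac)(bipy)(NH3)2](ClO4)4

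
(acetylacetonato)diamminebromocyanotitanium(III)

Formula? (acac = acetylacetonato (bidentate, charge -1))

[Ti(acac)Br(CN)(NH3)2]

Ligands: 2 ammine (NH3, neutral), 1 bromo (Br, -1), 1 cyano (CN, -1), 1 acetylacetonato (acac, -1). Ligand charge sum = -3.
With Ti in oxidation state +3, the complex ion is [Ti...].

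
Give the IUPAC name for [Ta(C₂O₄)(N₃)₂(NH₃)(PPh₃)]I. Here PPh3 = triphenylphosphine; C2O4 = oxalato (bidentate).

amminediazidooxalato(triphenylphosphine)tantalum(V) iodide

The 1 iodide counter-ion carries a total charge of -1, so each complex ion is 1+.
Ligand charges: 1×triphenylphosphine (neutral), 2×azido (-1 each), 1×ammine (neutral), 1×oxalato (-2 each); total -4. So Ta + (-4) = 1+, giving Ta = +5.
Ligands are named alphabetically: ammine before azido before oxalato before triphenylphosphine.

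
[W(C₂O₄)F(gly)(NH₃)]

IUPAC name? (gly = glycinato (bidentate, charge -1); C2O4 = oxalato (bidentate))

There is no counter-ion, so the complex is neutral overall.
Ligand charges: 1×glycinato (-1 each), 1×fluoro (-1 each), 1×ammine (neutral), 1×oxalato (-2 each); total -4. So W + (-4) = 0, giving W = +4.
Ligands are named alphabetically: ammine before fluoro before glycinato before oxalato.

amminefluoro(glycinato)oxalatotungsten(IV)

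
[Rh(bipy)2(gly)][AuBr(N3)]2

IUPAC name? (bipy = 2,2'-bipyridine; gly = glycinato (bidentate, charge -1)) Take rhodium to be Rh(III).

bis(2,2'-bipyridine)(glycinato)rhodium(III) azidobromoaurate(I)

Both ions are complex: the cation is named first with the plain metal name, the anion second with the -ate form; each ion's ligands are alphabetised independently.
Rh is given as +3; the cation's ligand charges sum to -1, so the complex cation is 2+.
With 2 anions per cation, each anion must be 2/2 = 1−.
Anion: ligand charges sum to -2; for the ion to be 1−, Au = +1.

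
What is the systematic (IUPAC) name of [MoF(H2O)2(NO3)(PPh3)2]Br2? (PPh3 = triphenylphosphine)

diaquafluoronitratobis(triphenylphosphine)molybdenum(IV) bromide

The 2 bromide counter-ions carry a total charge of -2, so each complex ion is 2+.
Ligand charges: 1×fluoro (-1 each), 2×aqua (neutral), 2×triphenylphosphine (neutral), 1×nitrato (-1 each); total -2. So Mo + (-2) = 2+, giving Mo = +4.
Ligands are named alphabetically: aqua before fluoro before nitrato before triphenylphosphine.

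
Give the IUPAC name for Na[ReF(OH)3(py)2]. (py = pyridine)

sodium fluorotrihydroxobis(pyridine)rhenate(III)

The 1 sodium counter-ion carries a total charge of +1, so each complex ion is 1−.
Ligand charges: 1×fluoro (-1 each), 3×hydroxo (-1 each), 2×pyridine (neutral); total -4. So Re + (-4) = 1−, giving Re = +3.
Ligands are named alphabetically: fluoro before hydroxo before pyridine.
The complex ion is anionic, so rhenium takes the -ate form rhenate(III).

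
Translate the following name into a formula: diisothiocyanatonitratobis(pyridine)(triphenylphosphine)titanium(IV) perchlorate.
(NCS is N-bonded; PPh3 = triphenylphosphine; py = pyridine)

Ligands: 2 isothiocyanato (NCS, -1), 1 triphenylphosphine (PPh3, neutral), 1 nitrato (NO3, -1), 2 pyridine (py, neutral). Ligand charge sum = -3.
With Ti in oxidation state +4, the complex ion is [Ti...]^1+.
Charge balance with perchlorate (-1) requires 1 complex ion per 1 perchlorate.

[Ti(NCS)2(NO3)(PPh3)(py)2]ClO4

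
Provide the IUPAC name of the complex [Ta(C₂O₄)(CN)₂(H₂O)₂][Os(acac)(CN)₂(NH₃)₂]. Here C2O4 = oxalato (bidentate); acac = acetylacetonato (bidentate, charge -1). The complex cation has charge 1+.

Both ions are complex: the cation is named first with the plain metal name, the anion second with the -ate form; each ion's ligands are alphabetised independently.
The complex cation is given as 1+; its ligand charges sum to -4, so Ta = +5.
A 1:1 salt means the anion carries the equal and opposite charge, 1−.
Anion: ligand charges sum to -3; for the ion to be 1−, Os = +2.

diaquadicyanooxalatotantalum(V) (acetylacetonato)diamminedicyanoosmate(II)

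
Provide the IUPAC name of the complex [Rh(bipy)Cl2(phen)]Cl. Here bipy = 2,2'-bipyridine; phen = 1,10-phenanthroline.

The 1 chloride counter-ion carries a total charge of -1, so each complex ion is 1+.
Ligand charges: 1×2,2'-bipyridine (neutral), 2×chloro (-1 each), 1×1,10-phenanthroline (neutral); total -2. So Rh + (-2) = 1+, giving Rh = +3.
Ligands are named alphabetically: bipyridine before chloro before phenanthroline.

(2,2'-bipyridine)dichloro(1,10-phenanthroline)rhodium(III) chloride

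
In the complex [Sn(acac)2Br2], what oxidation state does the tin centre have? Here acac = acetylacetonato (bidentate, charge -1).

+4

No counter-ion: the bracketed complex is neutral.
Ligand charges: 2×acac = -2; 2×Br = -2; sum -4.
Sn + (-4) = 0 ⇒ Sn is +4.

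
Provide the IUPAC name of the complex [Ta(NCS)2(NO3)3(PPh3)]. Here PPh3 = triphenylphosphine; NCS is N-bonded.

diisothiocyanatotrinitrato(triphenylphosphine)tantalum(V)

There is no counter-ion, so the complex is neutral overall.
Ligand charges: 3×nitrato (-1 each), 1×triphenylphosphine (neutral), 2×isothiocyanato (-1 each); total -5. So Ta + (-5) = 0, giving Ta = +5.
Ligands are named alphabetically: isothiocyanato before nitrato before triphenylphosphine.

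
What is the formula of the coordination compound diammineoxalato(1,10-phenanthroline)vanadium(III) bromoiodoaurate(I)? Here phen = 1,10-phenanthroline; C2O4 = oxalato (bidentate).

Cation [V…]: ligand charges -2, V(III) ⇒ ion charge 1+.
Anion [Au…]: ligand charges -2, Au(I) ⇒ ion charge 1−.
One 1+ cation balances one 1− anion.

[V(C2O4)(NH3)2(phen)][AuBrI]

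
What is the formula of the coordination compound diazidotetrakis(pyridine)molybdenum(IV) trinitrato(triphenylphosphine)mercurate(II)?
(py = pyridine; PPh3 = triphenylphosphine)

[Mo(N3)2(py)4][Hg(NO3)3(PPh3)]2

Cation [Mo…]: ligand charges -2, Mo(IV) ⇒ ion charge 2+.
Anion [Hg…]: ligand charges -3, Hg(II) ⇒ ion charge 1−.
One 2+ cation requires 2 of the 1− anion.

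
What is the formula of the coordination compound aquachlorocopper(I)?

Ligands: 1 aqua (H2O, neutral), 1 chloro (Cl, -1). Ligand charge sum = -1.
With Cu in oxidation state +1, the complex ion is [Cu...].

[CuCl(H2O)]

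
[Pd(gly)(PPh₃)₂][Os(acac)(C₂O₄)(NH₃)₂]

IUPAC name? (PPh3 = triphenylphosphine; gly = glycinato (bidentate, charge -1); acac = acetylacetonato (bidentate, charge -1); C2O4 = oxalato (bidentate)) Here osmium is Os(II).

Both ions are complex: the cation is named first with the plain metal name, the anion second with the -ate form; each ion's ligands are alphabetised independently.
Os is given as +2; the anion's ligand charges sum to -3, so the complex anion is 1−.
A 1:1 salt means the cation carries the equal and opposite charge, 1+.
Cation: ligand charges sum to -1; for the ion to be 1+, Pd = +2.

(glycinato)bis(triphenylphosphine)palladium(II) (acetylacetonato)diammineoxalatoosmate(II)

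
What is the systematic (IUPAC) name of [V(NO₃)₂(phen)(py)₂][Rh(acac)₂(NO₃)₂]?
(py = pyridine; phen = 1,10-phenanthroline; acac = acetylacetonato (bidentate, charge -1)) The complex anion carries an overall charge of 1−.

Both ions are complex: the cation is named first with the plain metal name, the anion second with the -ate form; each ion's ligands are alphabetised independently.
The complex anion is given as 1−; its ligand charges sum to -4, so Rh = +3.
A 1:1 salt means the cation carries the equal and opposite charge, 1+.
Cation: ligand charges sum to -2; for the ion to be 1+, V = +3.

dinitrato(1,10-phenanthroline)bis(pyridine)vanadium(III) bis(acetylacetonato)dinitratorhodate(III)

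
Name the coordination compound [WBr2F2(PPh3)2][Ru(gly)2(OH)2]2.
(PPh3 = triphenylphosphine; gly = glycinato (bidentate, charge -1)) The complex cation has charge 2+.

dibromodifluorobis(triphenylphosphine)tungsten(VI) bis(glycinato)dihydroxoruthenate(III)

Both ions are complex: the cation is named first with the plain metal name, the anion second with the -ate form; each ion's ligands are alphabetised independently.
The complex cation is given as 2+; its ligand charges sum to -4, so W = +6.
With 2 anions per cation, each anion must be 2/2 = 1−.
Anion: ligand charges sum to -4; for the ion to be 1−, Ru = +3.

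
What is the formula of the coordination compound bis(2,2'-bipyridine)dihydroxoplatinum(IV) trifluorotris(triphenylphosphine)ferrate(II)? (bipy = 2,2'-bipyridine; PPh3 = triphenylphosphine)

[Pt(bipy)2(OH)2][FeF3(PPh3)3]2

Cation [Pt…]: ligand charges -2, Pt(IV) ⇒ ion charge 2+.
Anion [Fe…]: ligand charges -3, Fe(II) ⇒ ion charge 1−.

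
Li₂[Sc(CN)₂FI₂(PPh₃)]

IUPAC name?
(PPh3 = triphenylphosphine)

lithium dicyanofluorodiiodo(triphenylphosphine)scandate(III)

The 2 lithium counter-ions carry a total charge of +2, so each complex ion is 2−.
Ligand charges: 1×fluoro (-1 each), 1×triphenylphosphine (neutral), 2×iodo (-1 each), 2×cyano (-1 each); total -5. So Sc + (-5) = 2−, giving Sc = +3.
Ligands are named alphabetically: cyano before fluoro before iodo before triphenylphosphine.
The complex ion is anionic, so scandium takes the -ate form scandate(III).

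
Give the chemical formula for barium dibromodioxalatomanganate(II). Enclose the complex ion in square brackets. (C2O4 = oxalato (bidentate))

Ba2[MnBr2(C2O4)2]

Ligands: 2 bromo (Br, -1), 2 oxalato (C2O4, -2). Ligand charge sum = -6.
Charge balance with barium (+2) requires 1 complex ion per 2 barium.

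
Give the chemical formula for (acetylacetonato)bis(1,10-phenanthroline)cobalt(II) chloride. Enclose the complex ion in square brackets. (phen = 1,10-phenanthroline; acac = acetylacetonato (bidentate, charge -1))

[Co(acac)(phen)2]Cl

Ligands: 2 1,10-phenanthroline (phen, neutral), 1 acetylacetonato (acac, -1). Ligand charge sum = -1.
With Co in oxidation state +2, the complex ion is [Co...]^1+.
Charge balance with chloride (-1) requires 1 complex ion per 1 chloride.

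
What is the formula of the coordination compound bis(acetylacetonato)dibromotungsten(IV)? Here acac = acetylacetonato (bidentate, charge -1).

[W(acac)2Br2]

Ligands: 2 bromo (Br, -1), 2 acetylacetonato (acac, -1). Ligand charge sum = -4.
With W in oxidation state +4, the complex ion is [W...].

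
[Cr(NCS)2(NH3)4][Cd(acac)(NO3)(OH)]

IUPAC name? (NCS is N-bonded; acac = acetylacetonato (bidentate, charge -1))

tetraamminediisothiocyanatochromium(III) (acetylacetonato)hydroxonitratocadmate(II)

Cadmium is always +2 in its complexes; the anion's ligand charges sum to -3, so the complex anion is 1−.
A 1:1 salt means the cation carries the equal and opposite charge, 1+.
Cation: ligand charges sum to -2; for the ion to be 1+, Cr = +3.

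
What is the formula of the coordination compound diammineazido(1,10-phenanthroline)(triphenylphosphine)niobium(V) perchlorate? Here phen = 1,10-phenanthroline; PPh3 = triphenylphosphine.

[Nb(N3)(NH3)2(phen)(PPh3)](ClO4)4

Ligands: 1 1,10-phenanthroline (phen, neutral), 2 ammine (NH3, neutral), 1 azido (N3, -1), 1 triphenylphosphine (PPh3, neutral). Ligand charge sum = -1.
With Nb in oxidation state +5, the complex ion is [Nb...]^4+.
Charge balance with perchlorate (-1) requires 1 complex ion per 4 perchlorate.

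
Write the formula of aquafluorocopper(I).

Ligands: 1 aqua (H2O, neutral), 1 fluoro (F, -1). Ligand charge sum = -1.
With Cu in oxidation state +1, the complex ion is [Cu...].

[CuF(H2O)]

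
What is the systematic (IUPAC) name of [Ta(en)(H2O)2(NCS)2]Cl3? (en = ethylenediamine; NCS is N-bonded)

diaqua(ethylenediamine)diisothiocyanatotantalum(V) chloride

The 3 chloride counter-ions carry a total charge of -3, so each complex ion is 3+.
Ligand charges: 2×aqua (neutral), 1×ethylenediamine (neutral), 2×isothiocyanato (-1 each); total -2. So Ta + (-2) = 3+, giving Ta = +5.
Ligands are named alphabetically: aqua before ethylenediamine before isothiocyanato.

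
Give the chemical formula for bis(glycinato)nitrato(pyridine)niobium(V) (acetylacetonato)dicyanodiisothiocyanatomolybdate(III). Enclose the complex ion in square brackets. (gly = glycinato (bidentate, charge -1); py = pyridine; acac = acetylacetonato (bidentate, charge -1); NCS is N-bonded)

Cation [Nb…]: ligand charges -3, Nb(V) ⇒ ion charge 2+.
Anion [Mo…]: ligand charges -5, Mo(III) ⇒ ion charge 2−.
One 2+ cation balances one 2− anion.

[Nb(gly)2(NO3)(py)][Mo(acac)(CN)2(NCS)2]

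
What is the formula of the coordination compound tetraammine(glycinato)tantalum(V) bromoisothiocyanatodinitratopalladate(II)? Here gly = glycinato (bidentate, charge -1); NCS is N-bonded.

[Ta(gly)(NH3)4][PdBr(NCS)(NO3)2]2

Cation [Ta…]: ligand charges -1, Ta(V) ⇒ ion charge 4+.
Anion [Pd…]: ligand charges -4, Pd(II) ⇒ ion charge 2−.
One 4+ cation requires 2 of the 2− anion.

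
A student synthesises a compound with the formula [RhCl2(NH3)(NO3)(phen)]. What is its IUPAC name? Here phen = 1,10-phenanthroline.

There is no counter-ion, so the complex is neutral overall.
Ligand charges: 2×chloro (-1 each), 1×nitrato (-1 each), 1×1,10-phenanthroline (neutral), 1×ammine (neutral); total -3. So Rh + (-3) = 0, giving Rh = +3.
Ligands are named alphabetically: ammine before chloro before nitrato before phenanthroline.

amminedichloronitrato(1,10-phenanthroline)rhodium(III)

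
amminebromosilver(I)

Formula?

[AgBr(NH3)]

Ligands: 1 bromo (Br, -1), 1 ammine (NH3, neutral). Ligand charge sum = -1.
With Ag in oxidation state +1, the complex ion is [Ag...].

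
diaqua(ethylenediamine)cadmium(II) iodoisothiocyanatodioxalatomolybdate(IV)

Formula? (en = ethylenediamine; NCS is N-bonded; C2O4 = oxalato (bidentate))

Cation [Cd…]: ligand charges 0, Cd(II) ⇒ ion charge 2+.
Anion [Mo…]: ligand charges -6, Mo(IV) ⇒ ion charge 2−.
One 2+ cation balances one 2− anion.

[Cd(en)(H2O)2][Mo(C2O4)2I(NCS)]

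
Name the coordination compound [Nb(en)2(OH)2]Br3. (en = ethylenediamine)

bis(ethylenediamine)dihydroxoniobium(V) bromide

The 3 bromide counter-ions carry a total charge of -3, so each complex ion is 3+.
Ligand charges: 2×hydroxo (-1 each), 2×ethylenediamine (neutral); total -2. So Nb + (-2) = 3+, giving Nb = +5.
Ligands are named alphabetically: ethylenediamine before hydroxo.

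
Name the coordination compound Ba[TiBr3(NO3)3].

barium tribromotrinitratotitanate(IV)

The 1 barium counter-ion carries a total charge of +2, so each complex ion is 2−.
Ligand charges: 3×bromo (-1 each), 3×nitrato (-1 each); total -6. So Ti + (-6) = 2−, giving Ti = +4.
Ligands are named alphabetically: bromo before nitrato.
The complex ion is anionic, so titanium takes the -ate form titanate(IV).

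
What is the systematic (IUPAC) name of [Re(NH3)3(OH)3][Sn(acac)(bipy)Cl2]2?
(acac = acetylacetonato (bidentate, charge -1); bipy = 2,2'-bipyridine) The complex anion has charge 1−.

triamminetrihydroxorhenium(V) (acetylacetonato)(2,2'-bipyridine)dichlorostannate(II)

The complex anion is given as 1−; its ligand charges sum to -3, so Sn = +2.
With 2 anions per cation, the cation must be 2×1 = 2+.
Cation: ligand charges sum to -3; for the ion to be 2+, Re = +5.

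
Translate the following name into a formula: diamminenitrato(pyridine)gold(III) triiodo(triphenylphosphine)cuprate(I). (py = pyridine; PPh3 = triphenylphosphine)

Cation [Au…]: ligand charges -1, Au(III) ⇒ ion charge 2+.
Anion [Cu…]: ligand charges -3, Cu(I) ⇒ ion charge 2−.
One 2+ cation balances one 2− anion.

[Au(NH3)2(NO3)(py)][CuI3(PPh3)]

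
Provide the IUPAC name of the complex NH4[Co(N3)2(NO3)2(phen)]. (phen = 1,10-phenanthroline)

ammonium diazidodinitrato(1,10-phenanthroline)cobaltate(III)

The 1 ammonium counter-ion carries a total charge of +1, so each complex ion is 1−.
Ligand charges: 2×azido (-1 each), 1×1,10-phenanthroline (neutral), 2×nitrato (-1 each); total -4. So Co + (-4) = 1−, giving Co = +3.
Ligands are named alphabetically: azido before nitrato before phenanthroline.
The complex ion is anionic, so cobalt takes the -ate form cobaltate(III).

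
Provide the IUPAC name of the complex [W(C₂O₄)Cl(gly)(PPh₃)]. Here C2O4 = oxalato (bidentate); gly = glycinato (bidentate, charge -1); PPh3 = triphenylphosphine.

There is no counter-ion, so the complex is neutral overall.
Ligand charges: 1×oxalato (-2 each), 1×chloro (-1 each), 1×glycinato (-1 each), 1×triphenylphosphine (neutral); total -4. So W + (-4) = 0, giving W = +4.
Ligands are named alphabetically: chloro before glycinato before oxalato before triphenylphosphine.

chloro(glycinato)oxalato(triphenylphosphine)tungsten(IV)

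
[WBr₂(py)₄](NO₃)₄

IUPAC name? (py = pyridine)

The 4 nitrate counter-ions carry a total charge of -4, so each complex ion is 4+.
Ligand charges: 2×bromo (-1 each), 4×pyridine (neutral); total -2. So W + (-2) = 4+, giving W = +6.
Ligands are named alphabetically: bromo before pyridine.

dibromotetrakis(pyridine)tungsten(VI) nitrate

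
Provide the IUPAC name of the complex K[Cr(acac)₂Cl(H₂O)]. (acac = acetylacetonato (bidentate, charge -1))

potassium bis(acetylacetonato)aquachlorochromate(II)

The 1 potassium counter-ion carries a total charge of +1, so each complex ion is 1−.
Ligand charges: 2×acetylacetonato (-1 each), 1×aqua (neutral), 1×chloro (-1 each); total -3. So Cr + (-3) = 1−, giving Cr = +2.
The complex ion is anionic, so chromium takes the -ate form chromate(II).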